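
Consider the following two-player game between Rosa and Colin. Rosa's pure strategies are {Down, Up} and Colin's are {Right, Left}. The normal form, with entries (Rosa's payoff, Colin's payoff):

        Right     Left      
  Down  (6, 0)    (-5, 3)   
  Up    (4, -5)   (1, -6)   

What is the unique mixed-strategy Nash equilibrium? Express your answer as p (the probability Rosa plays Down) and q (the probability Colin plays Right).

Rosa's mix must leave Colin indifferent between Right and Left.
  Colin's expected payoff from Right: p·0 + (1−p)·(-5) = 5p - 5
  Colin's expected payoff from Left: p·3 + (1−p)·(-6) = 9p - 6
  5p - 5 = 9p - 6  ⇒  -4p = -1  ⇒  p = 1/4.
Colin's mix must leave Rosa indifferent between Down and Up.
  Rosa's payoff from Down: q·6 + (1−q)·(-5) = 11q - 5
  Rosa's payoff from Up: q·4 + (1−q)·1 = 3q + 1
  11q - 5 = 3q + 1  ⇒  8q = 6  ⇒  q = 3/4.

p = 1/4, q = 3/4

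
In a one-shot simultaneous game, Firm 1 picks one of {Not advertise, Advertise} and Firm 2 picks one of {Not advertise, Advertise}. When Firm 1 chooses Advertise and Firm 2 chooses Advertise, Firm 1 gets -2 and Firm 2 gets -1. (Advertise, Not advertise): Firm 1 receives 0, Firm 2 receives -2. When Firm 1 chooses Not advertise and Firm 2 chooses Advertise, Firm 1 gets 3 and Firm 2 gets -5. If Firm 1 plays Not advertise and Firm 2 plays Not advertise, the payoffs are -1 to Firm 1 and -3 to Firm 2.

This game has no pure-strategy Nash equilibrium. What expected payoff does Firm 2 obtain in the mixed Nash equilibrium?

-7/3

Set Firm 2's expected payoff from Not advertise equal to that from Advertise:
  Firm 2's payoff to Not advertise: p·(-3) + (1−p)·(-2) = -p - 2
  Firm 2's payoff to Advertise: p·(-5) + (1−p)·(-1) = -4p - 1
  -p - 2 = -4p - 1  ⇒  3p = 1  ⇒  p = 1/3.
At equilibrium Firm 2 is indifferent across columns, so Firm 2's payoff equals the payoff from Not advertise: (1/3)·(-3) + (2/3)·(-2) = -7/3.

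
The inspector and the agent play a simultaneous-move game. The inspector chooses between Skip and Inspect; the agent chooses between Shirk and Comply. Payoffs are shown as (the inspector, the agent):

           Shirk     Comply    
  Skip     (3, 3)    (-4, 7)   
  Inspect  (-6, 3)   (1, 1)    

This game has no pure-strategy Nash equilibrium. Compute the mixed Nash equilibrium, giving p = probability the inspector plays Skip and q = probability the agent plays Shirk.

The agent's indifference between Shirk and Comply determines the inspector's mixing probability p:
  the agent's payoff from Shirk: p·3 + (1−p)·3 = 3
  the agent's payoff from Comply: p·7 + (1−p)·1 = 6p + 1
  3 = 6p + 1  ⇒  -6p = -2  ⇒  p = 1/3.
The agent's mix must leave the inspector indifferent between Skip and Inspect.
  the inspector's payoff from Skip: q·3 + (1−q)·(-4) = 7q - 4
  the inspector's payoff from Inspect: q·(-6) + (1−q)·1 = -7q + 1
  7q - 4 = -7q + 1  ⇒  14q = 5  ⇒  q = 5/14.

p = 1/3, q = 5/14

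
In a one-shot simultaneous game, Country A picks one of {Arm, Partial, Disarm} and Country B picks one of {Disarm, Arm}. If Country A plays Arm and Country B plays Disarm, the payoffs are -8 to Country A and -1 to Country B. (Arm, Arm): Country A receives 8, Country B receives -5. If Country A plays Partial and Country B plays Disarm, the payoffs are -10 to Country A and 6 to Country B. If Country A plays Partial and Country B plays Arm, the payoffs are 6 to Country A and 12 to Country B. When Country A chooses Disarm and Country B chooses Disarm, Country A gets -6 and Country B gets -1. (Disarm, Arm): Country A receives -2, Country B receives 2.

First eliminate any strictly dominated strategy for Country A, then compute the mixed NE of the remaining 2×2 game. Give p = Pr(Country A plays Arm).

p = 3/7

Country A's strategy Partial is strictly dominated by Arm: -8 > -10 and 8 > 6. Eliminate Partial.
For Country B to be willing to mix, Country B must be indifferent between Disarm and Arm, which pins down Country A's mix.
  Country B's expected payoff from Disarm: p·(-1) + (1−p)·(-1) = -1
  Country B's expected payoff from Arm: p·(-5) + (1−p)·2 = -7p + 2
  -1 = -7p + 2  ⇒  7p = 3  ⇒  p = 3/7.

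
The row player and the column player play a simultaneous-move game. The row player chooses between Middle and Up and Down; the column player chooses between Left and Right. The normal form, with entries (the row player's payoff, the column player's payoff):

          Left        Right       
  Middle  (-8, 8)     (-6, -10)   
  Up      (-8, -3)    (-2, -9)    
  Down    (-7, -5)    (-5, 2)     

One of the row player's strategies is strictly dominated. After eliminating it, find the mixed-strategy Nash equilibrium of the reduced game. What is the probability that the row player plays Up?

p = 7/13

The row player's strategy Middle is strictly dominated by Down: -7 > -8 and -5 > -6. Eliminate Middle.
The column player's indifference between Left and Right determines the row player's mixing probability p:
  the column player's payoff to Left: p·(-3) + (1−p)·(-5) = 2p - 5
  the column player's payoff to Right: p·(-9) + (1−p)·2 = -11p + 2
  2p - 5 = -11p + 2  ⇒  13p = 7  ⇒  p = 7/13.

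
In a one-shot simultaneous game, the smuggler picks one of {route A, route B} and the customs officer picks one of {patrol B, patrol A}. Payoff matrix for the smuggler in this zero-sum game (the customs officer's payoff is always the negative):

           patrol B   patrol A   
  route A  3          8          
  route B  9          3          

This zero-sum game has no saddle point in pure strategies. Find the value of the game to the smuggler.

For the smuggler to be willing to mix, the smuggler must be indifferent between route A and route B, which pins down the customs officer's mix.
  the smuggler's expected payoff from route A: q·3 + (1−q)·8 = -5q + 8
  the smuggler's expected payoff from route B: q·9 + (1−q)·3 = 6q + 3
  -5q + 8 = 6q + 3  ⇒  -11q = -5  ⇒  q = 5/11.
The value is the smuggler's expected payoff against this mix (using route A): (5/11)·3 + (6/11)·8 = 63/11.

v = 63/11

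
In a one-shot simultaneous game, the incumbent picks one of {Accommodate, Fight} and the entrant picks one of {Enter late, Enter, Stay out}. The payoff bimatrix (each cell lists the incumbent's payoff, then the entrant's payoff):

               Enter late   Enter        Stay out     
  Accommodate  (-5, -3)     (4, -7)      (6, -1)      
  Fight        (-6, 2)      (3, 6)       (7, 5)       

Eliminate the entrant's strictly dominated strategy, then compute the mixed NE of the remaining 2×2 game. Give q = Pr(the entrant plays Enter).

The entrant's strategy Enter late is strictly dominated by Stay out: -1 > -3 and 5 > 2. Eliminate Enter late.
In a mixed equilibrium the incumbent is indifferent between Accommodate and Fight; this condition fixes q.
  the incumbent's expected payoff from Accommodate: q·4 + (1−q)·6 = -2q + 6
  the incumbent's expected payoff from Fight: q·3 + (1−q)·7 = -4q + 7
  -2q + 6 = -4q + 7  ⇒  2q = 1  ⇒  q = 1/2.

q = 1/2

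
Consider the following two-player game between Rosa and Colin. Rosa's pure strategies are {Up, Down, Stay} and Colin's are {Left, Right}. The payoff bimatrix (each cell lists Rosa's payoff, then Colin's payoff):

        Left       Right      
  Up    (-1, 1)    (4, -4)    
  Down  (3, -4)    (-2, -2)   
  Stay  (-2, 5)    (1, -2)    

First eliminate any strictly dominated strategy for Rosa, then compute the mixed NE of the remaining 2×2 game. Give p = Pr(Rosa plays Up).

p = 2/7

Rosa's strategy Stay is strictly dominated by Up: -1 > -2 and 4 > 1. Eliminate Stay.
Rosa's mix must leave Colin indifferent between Left and Right.
  Colin's payoff to Left: p·1 + (1−p)·(-4) = 5p - 4
  Colin's payoff to Right: p·(-4) + (1−p)·(-2) = -2p - 2
  5p - 4 = -2p - 2  ⇒  7p = 2  ⇒  p = 2/7.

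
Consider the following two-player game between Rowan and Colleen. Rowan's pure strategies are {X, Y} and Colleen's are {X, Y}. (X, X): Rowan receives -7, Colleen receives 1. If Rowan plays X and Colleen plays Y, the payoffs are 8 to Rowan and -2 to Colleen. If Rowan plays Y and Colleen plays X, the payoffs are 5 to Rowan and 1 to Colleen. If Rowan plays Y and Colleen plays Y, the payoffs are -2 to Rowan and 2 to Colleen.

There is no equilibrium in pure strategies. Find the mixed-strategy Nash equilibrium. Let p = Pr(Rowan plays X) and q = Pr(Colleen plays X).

Rowan's mix must leave Colleen indifferent between X and Y.
  Colleen's payoff to X: p·1 + (1−p)·1 = 1
  Colleen's payoff to Y: p·(-2) + (1−p)·2 = -4p + 2
  1 = -4p + 2  ⇒  4p = 1  ⇒  p = 1/4.
Set Rowan's expected payoff from X equal to that from Y:
  Rowan's payoff from X: q·(-7) + (1−q)·8 = -15q + 8
  Rowan's payoff from Y: q·5 + (1−q)·(-2) = 7q - 2
  -15q + 8 = 7q - 2  ⇒  -22q = -10  ⇒  q = 5/11.

p = 1/4, q = 5/11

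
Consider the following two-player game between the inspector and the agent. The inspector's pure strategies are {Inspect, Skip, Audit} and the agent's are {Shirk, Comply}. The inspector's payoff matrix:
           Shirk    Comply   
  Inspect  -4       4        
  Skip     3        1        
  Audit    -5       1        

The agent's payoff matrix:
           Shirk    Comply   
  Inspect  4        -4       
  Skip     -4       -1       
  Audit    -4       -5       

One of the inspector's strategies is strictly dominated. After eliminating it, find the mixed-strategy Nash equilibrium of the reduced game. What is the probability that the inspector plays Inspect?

p = 3/11

The inspector's strategy Audit is strictly dominated by Inspect: -4 > -5 and 4 > 1. Eliminate Audit.
For the agent to be willing to mix, the agent must be indifferent between Shirk and Comply, which pins down the inspector's mix.
  the agent's payoff from Shirk: p·4 + (1−p)·(-4) = 8p - 4
  the agent's payoff from Comply: p·(-4) + (1−p)·(-1) = -3p - 1
  8p - 4 = -3p - 1  ⇒  11p = 3  ⇒  p = 3/11.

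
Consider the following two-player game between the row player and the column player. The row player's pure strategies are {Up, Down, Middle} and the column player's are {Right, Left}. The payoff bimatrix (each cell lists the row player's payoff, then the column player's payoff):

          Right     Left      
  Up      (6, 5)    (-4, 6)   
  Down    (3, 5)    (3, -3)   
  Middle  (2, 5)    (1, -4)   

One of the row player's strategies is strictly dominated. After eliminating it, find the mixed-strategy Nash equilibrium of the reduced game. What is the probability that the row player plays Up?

p = 8/9

The row player's strategy Middle is strictly dominated by Down: 3 > 2 and 3 > 1. Eliminate Middle.
Set the column player's expected payoff from Right equal to that from Left:
  the column player's payoff from Right: p·5 + (1−p)·5 = 5
  the column player's payoff from Left: p·6 + (1−p)·(-3) = 9p - 3
  5 = 9p - 3  ⇒  -9p = -8  ⇒  p = 8/9.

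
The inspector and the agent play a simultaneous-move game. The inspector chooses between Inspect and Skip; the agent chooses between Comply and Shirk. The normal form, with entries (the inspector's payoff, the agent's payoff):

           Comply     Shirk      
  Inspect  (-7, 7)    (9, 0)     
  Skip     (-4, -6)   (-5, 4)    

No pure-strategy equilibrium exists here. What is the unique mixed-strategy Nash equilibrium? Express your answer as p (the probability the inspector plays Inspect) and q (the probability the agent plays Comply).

p = 10/17, q = 14/17

Set the agent's expected payoff from Comply equal to that from Shirk:
  the agent's payoff from Comply: p·7 + (1−p)·(-6) = 13p - 6
  the agent's payoff from Shirk: p·0 + (1−p)·4 = -4p + 4
  13p - 6 = -4p + 4  ⇒  17p = 10  ⇒  p = 10/17.
The inspector's indifference between Inspect and Skip determines the agent's mixing probability q:
  the inspector's payoff from Inspect: q·(-7) + (1−q)·9 = -16q + 9
  the inspector's payoff from Skip: q·(-4) + (1−q)·(-5) = q - 5
  -16q + 9 = q - 5  ⇒  -17q = -14  ⇒  q = 14/17.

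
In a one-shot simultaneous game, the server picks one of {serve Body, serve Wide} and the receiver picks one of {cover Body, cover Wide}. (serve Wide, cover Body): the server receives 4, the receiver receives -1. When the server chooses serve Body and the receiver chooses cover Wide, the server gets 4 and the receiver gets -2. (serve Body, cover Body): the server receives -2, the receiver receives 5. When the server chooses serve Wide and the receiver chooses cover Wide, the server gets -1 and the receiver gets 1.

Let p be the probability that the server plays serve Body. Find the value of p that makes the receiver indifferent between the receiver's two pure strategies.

p = 2/9

Set the receiver's expected payoff from cover Body equal to that from cover Wide:
  the receiver's expected payoff from cover Body: p·5 + (1−p)·(-1) = 6p - 1
  the receiver's expected payoff from cover Wide: p·(-2) + (1−p)·1 = -3p + 1
  6p - 1 = -3p + 1  ⇒  9p = 2  ⇒  p = 2/9.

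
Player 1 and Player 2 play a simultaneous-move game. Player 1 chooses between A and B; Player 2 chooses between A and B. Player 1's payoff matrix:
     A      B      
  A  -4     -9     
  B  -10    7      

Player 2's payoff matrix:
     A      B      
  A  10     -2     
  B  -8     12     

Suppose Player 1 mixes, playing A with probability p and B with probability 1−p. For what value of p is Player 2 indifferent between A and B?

Set Player 2's expected payoff from A equal to that from B:
  Player 2's expected payoff from A: p·10 + (1−p)·(-8) = 18p - 8
  Player 2's expected payoff from B: p·(-2) + (1−p)·12 = -14p + 12
  18p - 8 = -14p + 12  ⇒  32p = 20  ⇒  p = 5/8.

p = 5/8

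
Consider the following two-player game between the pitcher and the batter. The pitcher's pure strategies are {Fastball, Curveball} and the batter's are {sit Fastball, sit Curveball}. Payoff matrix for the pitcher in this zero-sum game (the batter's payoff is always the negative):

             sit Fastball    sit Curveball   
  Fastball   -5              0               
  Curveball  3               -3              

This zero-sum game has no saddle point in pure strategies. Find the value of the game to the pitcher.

v = -15/11

The batter's mix must leave the pitcher indifferent between Fastball and Curveball.
  the pitcher's expected payoff from Fastball: q·(-5) + (1−q)·0 = -5q
  the pitcher's expected payoff from Curveball: q·3 + (1−q)·(-3) = 6q - 3
  -5q = 6q - 3  ⇒  -11q = -3  ⇒  q = 3/11.
The value is the pitcher's expected payoff against this mix (using Fastball): (3/11)·(-5) + (8/11)·0 = -15/11.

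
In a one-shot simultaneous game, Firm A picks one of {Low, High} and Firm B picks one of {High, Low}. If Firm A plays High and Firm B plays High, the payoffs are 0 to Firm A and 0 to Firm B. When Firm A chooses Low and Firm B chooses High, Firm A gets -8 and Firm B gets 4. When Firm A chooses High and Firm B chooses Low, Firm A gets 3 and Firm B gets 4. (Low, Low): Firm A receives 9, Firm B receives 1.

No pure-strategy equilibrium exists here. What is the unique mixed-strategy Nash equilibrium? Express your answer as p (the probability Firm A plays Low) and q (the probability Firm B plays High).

p = 4/7, q = 3/7

Firm A's mix must leave Firm B indifferent between High and Low.
  Firm B's payoff from High: p·4 + (1−p)·0 = 4p
  Firm B's payoff from Low: p·1 + (1−p)·4 = -3p + 4
  4p = -3p + 4  ⇒  7p = 4  ⇒  p = 4/7.
For Firm A to be willing to mix, Firm A must be indifferent between Low and High, which pins down Firm B's mix.
  Firm A's payoff from Low: q·(-8) + (1−q)·9 = -17q + 9
  Firm A's payoff from High: q·0 + (1−q)·3 = -3q + 3
  -17q + 9 = -3q + 3  ⇒  -14q = -6  ⇒  q = 3/7.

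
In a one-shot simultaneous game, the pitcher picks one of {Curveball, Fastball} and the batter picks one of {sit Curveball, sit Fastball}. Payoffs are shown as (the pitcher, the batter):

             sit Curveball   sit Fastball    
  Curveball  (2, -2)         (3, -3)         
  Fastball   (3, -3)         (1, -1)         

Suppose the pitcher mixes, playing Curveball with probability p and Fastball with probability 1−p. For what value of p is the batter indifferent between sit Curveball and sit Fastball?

The pitcher's mix must leave the batter indifferent between sit Curveball and sit Fastball.
  the batter's payoff to sit Curveball: p·(-2) + (1−p)·(-3) = p - 3
  the batter's payoff to sit Fastball: p·(-3) + (1−p)·(-1) = -2p - 1
  p - 3 = -2p - 1  ⇒  3p = 2  ⇒  p = 2/3.

p = 2/3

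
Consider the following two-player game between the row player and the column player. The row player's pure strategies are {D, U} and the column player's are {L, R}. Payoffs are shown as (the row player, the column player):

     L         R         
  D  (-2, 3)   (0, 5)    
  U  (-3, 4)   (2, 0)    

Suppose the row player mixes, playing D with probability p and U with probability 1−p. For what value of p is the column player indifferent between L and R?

In a mixed equilibrium the column player is indifferent between L and R; this condition fixes p.
  the column player's expected payoff from L: p·3 + (1−p)·4 = -p + 4
  the column player's expected payoff from R: p·5 + (1−p)·0 = 5p
  -p + 4 = 5p  ⇒  -6p = -4  ⇒  p = 2/3.

p = 2/3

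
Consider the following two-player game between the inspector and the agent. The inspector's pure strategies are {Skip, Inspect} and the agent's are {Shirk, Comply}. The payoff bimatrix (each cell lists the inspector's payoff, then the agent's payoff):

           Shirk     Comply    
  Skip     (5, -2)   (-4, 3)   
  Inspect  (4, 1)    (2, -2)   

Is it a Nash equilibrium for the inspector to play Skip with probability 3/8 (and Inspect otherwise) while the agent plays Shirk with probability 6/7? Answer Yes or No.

Yes

Check the agent's indifference given the inspector's mix p = 3/8:
  payoff from Shirk = -1/8; payoff from Comply = -1/8 — equal.
Check the inspector's indifference given the agent's mix q = 6/7:
  payoff from Skip = 26/7; payoff from Inspect = 26/7 — equal.
Both players are indifferent, so neither can profitably deviate.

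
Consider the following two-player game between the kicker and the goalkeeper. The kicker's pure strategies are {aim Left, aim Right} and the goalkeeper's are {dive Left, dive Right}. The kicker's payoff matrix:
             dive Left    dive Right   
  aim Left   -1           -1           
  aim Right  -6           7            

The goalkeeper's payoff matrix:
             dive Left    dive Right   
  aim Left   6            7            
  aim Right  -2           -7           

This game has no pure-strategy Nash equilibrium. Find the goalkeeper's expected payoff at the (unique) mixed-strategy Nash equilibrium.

14/3

In a mixed equilibrium the goalkeeper is indifferent between dive Left and dive Right; this condition fixes p.
  the goalkeeper's payoff from dive Left: p·6 + (1−p)·(-2) = 8p - 2
  the goalkeeper's payoff from dive Right: p·7 + (1−p)·(-7) = 14p - 7
  8p - 2 = 14p - 7  ⇒  -6p = -5  ⇒  p = 5/6.
At equilibrium the goalkeeper is indifferent across columns, so the goalkeeper's payoff equals the payoff from dive Left: (5/6)·6 + (1/6)·(-2) = 14/3.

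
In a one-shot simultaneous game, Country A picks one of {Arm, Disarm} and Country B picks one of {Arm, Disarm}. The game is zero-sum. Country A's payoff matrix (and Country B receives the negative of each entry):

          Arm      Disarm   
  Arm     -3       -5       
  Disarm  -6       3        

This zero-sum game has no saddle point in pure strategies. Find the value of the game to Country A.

Country B's mix must leave Country A indifferent between Arm and Disarm.
  Country A's payoff from Arm: q·(-3) + (1−q)·(-5) = 2q - 5
  Country A's payoff from Disarm: q·(-6) + (1−q)·3 = -9q + 3
  2q - 5 = -9q + 3  ⇒  11q = 8  ⇒  q = 8/11.
The value is Country A's expected payoff against this mix (using Arm): (8/11)·(-3) + (3/11)·(-5) = -39/11.

v = -39/11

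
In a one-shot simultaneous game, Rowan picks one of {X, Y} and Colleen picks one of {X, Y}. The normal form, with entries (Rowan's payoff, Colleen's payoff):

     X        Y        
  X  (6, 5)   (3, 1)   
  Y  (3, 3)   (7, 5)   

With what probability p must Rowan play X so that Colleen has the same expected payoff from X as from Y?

For Colleen to be willing to mix, Colleen must be indifferent between X and Y, which pins down Rowan's mix.
  Colleen's payoff from X: p·5 + (1−p)·3 = 2p + 3
  Colleen's payoff from Y: p·1 + (1−p)·5 = -4p + 5
  2p + 3 = -4p + 5  ⇒  6p = 2  ⇒  p = 1/3.

p = 1/3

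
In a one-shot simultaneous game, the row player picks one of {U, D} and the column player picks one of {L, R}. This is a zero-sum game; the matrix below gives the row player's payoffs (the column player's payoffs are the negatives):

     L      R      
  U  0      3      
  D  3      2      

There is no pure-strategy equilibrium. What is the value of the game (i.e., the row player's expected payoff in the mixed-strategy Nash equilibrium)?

v = 9/4

For the row player to be willing to mix, the row player must be indifferent between U and D, which pins down the column player's mix.
  the row player's payoff to U: q·0 + (1−q)·3 = -3q + 3
  the row player's payoff to D: q·3 + (1−q)·2 = q + 2
  -3q + 3 = q + 2  ⇒  -4q = -1  ⇒  q = 1/4.
The value is the row player's expected payoff against this mix (using U): (1/4)·0 + (3/4)·3 = 9/4.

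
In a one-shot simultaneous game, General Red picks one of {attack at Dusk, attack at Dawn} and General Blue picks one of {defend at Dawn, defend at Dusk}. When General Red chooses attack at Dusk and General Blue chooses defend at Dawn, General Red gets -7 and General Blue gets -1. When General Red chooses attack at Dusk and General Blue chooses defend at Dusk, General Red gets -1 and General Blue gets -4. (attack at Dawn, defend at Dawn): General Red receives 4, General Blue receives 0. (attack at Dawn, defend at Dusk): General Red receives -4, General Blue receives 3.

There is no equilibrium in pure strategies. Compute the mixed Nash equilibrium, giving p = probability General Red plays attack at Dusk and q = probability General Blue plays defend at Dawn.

Set General Blue's expected payoff from defend at Dawn equal to that from defend at Dusk:
  General Blue's expected payoff from defend at Dawn: p·(-1) + (1−p)·0 = -p
  General Blue's expected payoff from defend at Dusk: p·(-4) + (1−p)·3 = -7p + 3
  -p = -7p + 3  ⇒  6p = 3  ⇒  p = 1/2.
Set General Red's expected payoff from attack at Dusk equal to that from attack at Dawn:
  General Red's payoff from attack at Dusk: q·(-7) + (1−q)·(-1) = -6q - 1
  General Red's payoff from attack at Dawn: q·4 + (1−q)·(-4) = 8q - 4
  -6q - 1 = 8q - 4  ⇒  -14q = -3  ⇒  q = 3/14.

p = 1/2, q = 3/14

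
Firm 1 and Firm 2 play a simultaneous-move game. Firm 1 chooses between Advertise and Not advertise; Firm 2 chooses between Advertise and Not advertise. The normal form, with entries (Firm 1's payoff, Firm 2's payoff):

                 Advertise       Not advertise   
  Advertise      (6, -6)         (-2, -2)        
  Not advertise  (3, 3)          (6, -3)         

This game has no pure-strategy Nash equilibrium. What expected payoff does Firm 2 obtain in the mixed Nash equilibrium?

For Firm 2 to be willing to mix, Firm 2 must be indifferent between Advertise and Not advertise, which pins down Firm 1's mix.
  Firm 2's expected payoff from Advertise: p·(-6) + (1−p)·3 = -9p + 3
  Firm 2's expected payoff from Not advertise: p·(-2) + (1−p)·(-3) = p - 3
  -9p + 3 = p - 3  ⇒  -10p = -6  ⇒  p = 3/5.
At equilibrium Firm 2 is indifferent across columns, so Firm 2's payoff equals the payoff from Advertise: (3/5)·(-6) + (2/5)·3 = -12/5.

-12/5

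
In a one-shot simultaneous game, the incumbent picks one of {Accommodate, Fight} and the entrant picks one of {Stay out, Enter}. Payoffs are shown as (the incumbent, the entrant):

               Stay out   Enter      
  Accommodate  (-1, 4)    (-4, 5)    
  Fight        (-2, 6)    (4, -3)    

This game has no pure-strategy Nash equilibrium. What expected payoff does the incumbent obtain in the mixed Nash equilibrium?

The incumbent's indifference between Accommodate and Fight determines the entrant's mixing probability q:
  the incumbent's payoff to Accommodate: q·(-1) + (1−q)·(-4) = 3q - 4
  the incumbent's payoff to Fight: q·(-2) + (1−q)·4 = -6q + 4
  3q - 4 = -6q + 4  ⇒  9q = 8  ⇒  q = 8/9.
At equilibrium the incumbent is indifferent across rows, so the incumbent's payoff equals the payoff from Accommodate: (8/9)·(-1) + (1/9)·(-4) = -4/3.

-4/3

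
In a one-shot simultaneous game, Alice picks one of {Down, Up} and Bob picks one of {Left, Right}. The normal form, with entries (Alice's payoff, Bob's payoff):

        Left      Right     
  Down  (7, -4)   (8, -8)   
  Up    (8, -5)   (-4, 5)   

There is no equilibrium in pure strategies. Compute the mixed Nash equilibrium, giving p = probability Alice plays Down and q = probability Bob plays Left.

In a mixed equilibrium Bob is indifferent between Left and Right; this condition fixes p.
  Bob's payoff to Left: p·(-4) + (1−p)·(-5) = p - 5
  Bob's payoff to Right: p·(-8) + (1−p)·5 = -13p + 5
  p - 5 = -13p + 5  ⇒  14p = 10  ⇒  p = 5/7.
Alice's indifference between Down and Up determines Bob's mixing probability q:
  Alice's payoff from Down: q·7 + (1−q)·8 = -q + 8
  Alice's payoff from Up: q·8 + (1−q)·(-4) = 12q - 4
  -q + 8 = 12q - 4  ⇒  -13q = -12  ⇒  q = 12/13.

p = 5/7, q = 12/13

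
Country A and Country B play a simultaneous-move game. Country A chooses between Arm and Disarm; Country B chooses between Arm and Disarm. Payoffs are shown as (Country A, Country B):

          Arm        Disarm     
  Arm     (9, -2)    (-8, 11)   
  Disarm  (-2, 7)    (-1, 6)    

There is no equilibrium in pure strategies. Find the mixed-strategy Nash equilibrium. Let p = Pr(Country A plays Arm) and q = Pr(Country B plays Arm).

p = 1/14, q = 7/18

For Country B to be willing to mix, Country B must be indifferent between Arm and Disarm, which pins down Country A's mix.
  Country B's expected payoff from Arm: p·(-2) + (1−p)·7 = -9p + 7
  Country B's expected payoff from Disarm: p·11 + (1−p)·6 = 5p + 6
  -9p + 7 = 5p + 6  ⇒  -14p = -1  ⇒  p = 1/14.
For Country A to be willing to mix, Country A must be indifferent between Arm and Disarm, which pins down Country B's mix.
  Country A's payoff from Arm: q·9 + (1−q)·(-8) = 17q - 8
  Country A's payoff from Disarm: q·(-2) + (1−q)·(-1) = -q - 1
  17q - 8 = -q - 1  ⇒  18q = 7  ⇒  q = 7/18.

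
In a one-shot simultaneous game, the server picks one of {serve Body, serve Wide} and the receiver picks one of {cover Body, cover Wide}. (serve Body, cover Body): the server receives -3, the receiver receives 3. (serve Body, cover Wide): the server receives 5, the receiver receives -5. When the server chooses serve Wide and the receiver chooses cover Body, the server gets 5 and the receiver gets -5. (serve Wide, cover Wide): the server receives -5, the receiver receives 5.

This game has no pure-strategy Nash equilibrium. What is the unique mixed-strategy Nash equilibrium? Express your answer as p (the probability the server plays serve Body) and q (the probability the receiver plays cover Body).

The receiver's indifference between cover Body and cover Wide determines the server's mixing probability p:
  the receiver's payoff from cover Body: p·3 + (1−p)·(-5) = 8p - 5
  the receiver's payoff from cover Wide: p·(-5) + (1−p)·5 = -10p + 5
  8p - 5 = -10p + 5  ⇒  18p = 10  ⇒  p = 5/9.
In a mixed equilibrium the server is indifferent between serve Body and serve Wide; this condition fixes q.
  the server's payoff from serve Body: q·(-3) + (1−q)·5 = -8q + 5
  the server's payoff from serve Wide: q·5 + (1−q)·(-5) = 10q - 5
  -8q + 5 = 10q - 5  ⇒  -18q = -10  ⇒  q = 5/9.

p = 5/9, q = 5/9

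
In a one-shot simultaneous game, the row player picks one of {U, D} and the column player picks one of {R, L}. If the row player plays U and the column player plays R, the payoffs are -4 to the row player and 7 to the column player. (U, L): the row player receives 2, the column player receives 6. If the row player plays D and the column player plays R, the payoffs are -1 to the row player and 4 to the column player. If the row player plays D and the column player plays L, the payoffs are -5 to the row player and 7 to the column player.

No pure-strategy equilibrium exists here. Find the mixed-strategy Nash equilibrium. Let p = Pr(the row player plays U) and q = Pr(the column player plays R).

For the column player to be willing to mix, the column player must be indifferent between R and L, which pins down the row player's mix.
  the column player's payoff from R: p·7 + (1−p)·4 = 3p + 4
  the column player's payoff from L: p·6 + (1−p)·7 = -p + 7
  3p + 4 = -p + 7  ⇒  4p = 3  ⇒  p = 3/4.
For the row player to be willing to mix, the row player must be indifferent between U and D, which pins down the column player's mix.
  the row player's payoff to U: q·(-4) + (1−q)·2 = -6q + 2
  the row player's payoff to D: q·(-1) + (1−q)·(-5) = 4q - 5
  -6q + 2 = 4q - 5  ⇒  -10q = -7  ⇒  q = 7/10.

p = 3/4, q = 7/10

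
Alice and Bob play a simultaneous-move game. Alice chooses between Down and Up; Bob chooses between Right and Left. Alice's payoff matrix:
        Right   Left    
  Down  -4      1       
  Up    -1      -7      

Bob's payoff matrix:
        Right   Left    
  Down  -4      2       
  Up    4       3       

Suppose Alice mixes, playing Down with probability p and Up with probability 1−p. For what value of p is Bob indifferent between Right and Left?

Bob's indifference between Right and Left determines Alice's mixing probability p:
  Bob's payoff to Right: p·(-4) + (1−p)·4 = -8p + 4
  Bob's payoff to Left: p·2 + (1−p)·3 = -p + 3
  -8p + 4 = -p + 3  ⇒  -7p = -1  ⇒  p = 1/7.

p = 1/7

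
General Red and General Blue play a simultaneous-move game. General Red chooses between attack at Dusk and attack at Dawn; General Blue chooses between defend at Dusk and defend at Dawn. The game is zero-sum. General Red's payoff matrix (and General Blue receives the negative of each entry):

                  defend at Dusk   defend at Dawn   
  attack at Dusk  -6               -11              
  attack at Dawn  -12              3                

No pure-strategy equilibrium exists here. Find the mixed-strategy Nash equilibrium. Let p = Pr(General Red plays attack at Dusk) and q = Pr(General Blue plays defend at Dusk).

General Blue's indifference between defend at Dusk and defend at Dawn determines General Red's mixing probability p:
  General Blue's payoff to defend at Dusk: p·6 + (1−p)·12 = -6p + 12
  General Blue's payoff to defend at Dawn: p·11 + (1−p)·(-3) = 14p - 3
  -6p + 12 = 14p - 3  ⇒  -20p = -15  ⇒  p = 3/4.
General Red's indifference between attack at Dusk and attack at Dawn determines General Blue's mixing probability q:
  General Red's payoff from attack at Dusk: q·(-6) + (1−q)·(-11) = 5q - 11
  General Red's payoff from attack at Dawn: q·(-12) + (1−q)·3 = -15q + 3
  5q - 11 = -15q + 3  ⇒  20q = 14  ⇒  q = 7/10.

p = 3/4, q = 7/10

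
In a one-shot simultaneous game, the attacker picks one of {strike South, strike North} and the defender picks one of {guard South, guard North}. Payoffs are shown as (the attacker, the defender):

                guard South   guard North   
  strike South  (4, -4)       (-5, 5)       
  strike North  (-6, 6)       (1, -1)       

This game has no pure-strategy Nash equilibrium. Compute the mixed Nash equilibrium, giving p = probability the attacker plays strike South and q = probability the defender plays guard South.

p = 7/16, q = 3/8

For the defender to be willing to mix, the defender must be indifferent between guard South and guard North, which pins down the attacker's mix.
  the defender's payoff to guard South: p·(-4) + (1−p)·6 = -10p + 6
  the defender's payoff to guard North: p·5 + (1−p)·(-1) = 6p - 1
  -10p + 6 = 6p - 1  ⇒  -16p = -7  ⇒  p = 7/16.
The attacker's indifference between strike South and strike North determines the defender's mixing probability q:
  the attacker's payoff to strike South: q·4 + (1−q)·(-5) = 9q - 5
  the attacker's payoff to strike North: q·(-6) + (1−q)·1 = -7q + 1
  9q - 5 = -7q + 1  ⇒  16q = 6  ⇒  q = 3/8.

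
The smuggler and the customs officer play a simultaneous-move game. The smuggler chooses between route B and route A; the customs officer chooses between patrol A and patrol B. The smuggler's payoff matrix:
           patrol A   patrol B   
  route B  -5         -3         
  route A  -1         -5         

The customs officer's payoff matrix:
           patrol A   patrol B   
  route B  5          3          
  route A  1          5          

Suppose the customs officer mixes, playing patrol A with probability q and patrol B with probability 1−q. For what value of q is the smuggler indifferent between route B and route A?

Set the smuggler's expected payoff from route B equal to that from route A:
  the smuggler's payoff to route B: q·(-5) + (1−q)·(-3) = -2q - 3
  the smuggler's payoff to route A: q·(-1) + (1−q)·(-5) = 4q - 5
  -2q - 3 = 4q - 5  ⇒  -6q = -2  ⇒  q = 1/3.

q = 1/3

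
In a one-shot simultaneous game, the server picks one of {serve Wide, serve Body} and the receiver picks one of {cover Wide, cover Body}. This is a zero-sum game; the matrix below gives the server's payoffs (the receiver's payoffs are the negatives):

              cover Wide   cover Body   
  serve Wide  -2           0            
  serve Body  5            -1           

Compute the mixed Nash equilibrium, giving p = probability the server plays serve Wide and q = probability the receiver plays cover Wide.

Set the receiver's expected payoff from cover Wide equal to that from cover Body:
  the receiver's payoff from cover Wide: p·2 + (1−p)·(-5) = 7p - 5
  the receiver's payoff from cover Body: p·0 + (1−p)·1 = -p + 1
  7p - 5 = -p + 1  ⇒  8p = 6  ⇒  p = 3/4.
The receiver's mix must leave the server indifferent between serve Wide and serve Body.
  the server's payoff to serve Wide: q·(-2) + (1−q)·0 = -2q
  the server's payoff to serve Body: q·5 + (1−q)·(-1) = 6q - 1
  -2q = 6q - 1  ⇒  -8q = -1  ⇒  q = 1/8.

p = 3/4, q = 1/8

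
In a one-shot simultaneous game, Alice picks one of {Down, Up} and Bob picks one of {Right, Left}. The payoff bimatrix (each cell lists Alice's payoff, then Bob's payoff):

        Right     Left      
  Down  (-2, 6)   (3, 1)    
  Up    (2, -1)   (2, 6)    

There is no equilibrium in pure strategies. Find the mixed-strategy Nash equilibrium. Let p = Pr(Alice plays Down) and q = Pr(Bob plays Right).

p = 7/12, q = 1/5

Alice's mix must leave Bob indifferent between Right and Left.
  Bob's expected payoff from Right: p·6 + (1−p)·(-1) = 7p - 1
  Bob's expected payoff from Left: p·1 + (1−p)·6 = -5p + 6
  7p - 1 = -5p + 6  ⇒  12p = 7  ⇒  p = 7/12.
Set Alice's expected payoff from Down equal to that from Up:
  Alice's expected payoff from Down: q·(-2) + (1−q)·3 = -5q + 3
  Alice's expected payoff from Up: q·2 + (1−q)·2 = 2
  -5q + 3 = 2  ⇒  -5q = -1  ⇒  q = 1/5.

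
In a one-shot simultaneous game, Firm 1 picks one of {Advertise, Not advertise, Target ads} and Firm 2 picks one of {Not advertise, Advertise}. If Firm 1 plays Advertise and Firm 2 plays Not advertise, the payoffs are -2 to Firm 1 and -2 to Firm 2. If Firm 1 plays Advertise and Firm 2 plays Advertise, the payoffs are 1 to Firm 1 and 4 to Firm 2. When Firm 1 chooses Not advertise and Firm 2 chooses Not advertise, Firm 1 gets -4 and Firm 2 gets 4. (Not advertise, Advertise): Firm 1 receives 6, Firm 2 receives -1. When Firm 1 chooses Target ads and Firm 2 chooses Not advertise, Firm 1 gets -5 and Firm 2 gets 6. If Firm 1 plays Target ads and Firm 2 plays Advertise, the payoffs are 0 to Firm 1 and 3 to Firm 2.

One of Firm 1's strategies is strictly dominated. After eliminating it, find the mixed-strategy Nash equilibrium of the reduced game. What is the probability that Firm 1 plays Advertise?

p = 5/11

Firm 1's strategy Target ads is strictly dominated by Advertise: -2 > -5 and 1 > 0. Eliminate Target ads.
Firm 2's indifference between Not advertise and Advertise determines Firm 1's mixing probability p:
  Firm 2's payoff to Not advertise: p·(-2) + (1−p)·4 = -6p + 4
  Firm 2's payoff to Advertise: p·4 + (1−p)·(-1) = 5p - 1
  -6p + 4 = 5p - 1  ⇒  -11p = -5  ⇒  p = 5/11.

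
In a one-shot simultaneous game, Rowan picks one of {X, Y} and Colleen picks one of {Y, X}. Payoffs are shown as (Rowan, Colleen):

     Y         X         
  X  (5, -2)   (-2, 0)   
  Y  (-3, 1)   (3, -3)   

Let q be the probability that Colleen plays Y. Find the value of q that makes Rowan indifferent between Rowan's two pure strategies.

q = 5/13

In a mixed equilibrium Rowan is indifferent between X and Y; this condition fixes q.
  Rowan's payoff from X: q·5 + (1−q)·(-2) = 7q - 2
  Rowan's payoff from Y: q·(-3) + (1−q)·3 = -6q + 3
  7q - 2 = -6q + 3  ⇒  13q = 5  ⇒  q = 5/13.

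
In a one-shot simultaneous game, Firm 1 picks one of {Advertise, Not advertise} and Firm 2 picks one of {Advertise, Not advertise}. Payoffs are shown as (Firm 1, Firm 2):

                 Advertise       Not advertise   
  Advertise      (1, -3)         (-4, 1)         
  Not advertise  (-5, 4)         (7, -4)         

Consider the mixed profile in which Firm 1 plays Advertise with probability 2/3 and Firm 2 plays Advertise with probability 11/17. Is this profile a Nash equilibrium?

Yes

Check Firm 2's indifference given Firm 1's mix p = 2/3:
  payoff from Advertise = -2/3; payoff from Not advertise = -2/3 — equal.
Check Firm 1's indifference given Firm 2's mix q = 11/17:
  payoff from Advertise = -13/17; payoff from Not advertise = -13/17 — equal.
Both players are indifferent, so neither can profitably deviate.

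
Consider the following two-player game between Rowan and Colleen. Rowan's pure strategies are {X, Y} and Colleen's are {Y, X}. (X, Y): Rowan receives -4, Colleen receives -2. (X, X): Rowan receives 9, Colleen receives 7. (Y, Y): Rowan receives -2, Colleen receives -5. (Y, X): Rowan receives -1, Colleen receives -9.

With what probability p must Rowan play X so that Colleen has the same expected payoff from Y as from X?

p = 4/13

For Colleen to be willing to mix, Colleen must be indifferent between Y and X, which pins down Rowan's mix.
  Colleen's expected payoff from Y: p·(-2) + (1−p)·(-5) = 3p - 5
  Colleen's expected payoff from X: p·7 + (1−p)·(-9) = 16p - 9
  3p - 5 = 16p - 9  ⇒  -13p = -4  ⇒  p = 4/13.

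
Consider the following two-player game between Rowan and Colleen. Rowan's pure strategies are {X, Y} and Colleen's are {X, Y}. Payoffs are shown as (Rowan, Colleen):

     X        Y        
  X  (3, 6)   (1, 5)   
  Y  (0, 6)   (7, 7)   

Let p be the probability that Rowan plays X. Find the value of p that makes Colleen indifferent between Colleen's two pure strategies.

p = 1/2

Rowan's mix must leave Colleen indifferent between X and Y.
  Colleen's expected payoff from X: p·6 + (1−p)·6 = 6
  Colleen's expected payoff from Y: p·5 + (1−p)·7 = -2p + 7
  6 = -2p + 7  ⇒  2p = 1  ⇒  p = 1/2.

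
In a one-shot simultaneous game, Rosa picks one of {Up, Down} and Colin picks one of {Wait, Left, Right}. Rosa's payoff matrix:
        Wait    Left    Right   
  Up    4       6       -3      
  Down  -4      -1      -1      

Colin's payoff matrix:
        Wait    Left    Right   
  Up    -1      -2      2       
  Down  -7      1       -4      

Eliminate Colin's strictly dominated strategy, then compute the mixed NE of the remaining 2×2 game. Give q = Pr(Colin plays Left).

q = 2/9

Colin's strategy Wait is strictly dominated by Right: 2 > -1 and -4 > -7. Eliminate Wait.
Rosa's indifference between Up and Down determines Colin's mixing probability q:
  Rosa's expected payoff from Up: q·6 + (1−q)·(-3) = 9q - 3
  Rosa's expected payoff from Down: q·(-1) + (1−q)·(-1) = -1
  9q - 3 = -1  ⇒  9q = 2  ⇒  q = 2/9.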